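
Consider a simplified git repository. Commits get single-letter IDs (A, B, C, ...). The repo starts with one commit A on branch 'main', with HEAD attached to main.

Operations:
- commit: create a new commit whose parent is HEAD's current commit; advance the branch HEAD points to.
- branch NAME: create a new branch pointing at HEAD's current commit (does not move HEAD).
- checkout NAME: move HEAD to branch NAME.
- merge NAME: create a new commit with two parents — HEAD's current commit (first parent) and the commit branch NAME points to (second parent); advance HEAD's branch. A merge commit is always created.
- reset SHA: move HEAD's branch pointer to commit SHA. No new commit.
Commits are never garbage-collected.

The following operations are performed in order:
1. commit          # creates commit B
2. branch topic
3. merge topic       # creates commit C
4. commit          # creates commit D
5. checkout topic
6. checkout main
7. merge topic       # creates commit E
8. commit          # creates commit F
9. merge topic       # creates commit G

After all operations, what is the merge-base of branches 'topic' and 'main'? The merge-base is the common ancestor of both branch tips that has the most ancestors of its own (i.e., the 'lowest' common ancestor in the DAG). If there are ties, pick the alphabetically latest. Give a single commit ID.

After op 1 (commit): HEAD=main@B [main=B]
After op 2 (branch): HEAD=main@B [main=B topic=B]
After op 3 (merge): HEAD=main@C [main=C topic=B]
After op 4 (commit): HEAD=main@D [main=D topic=B]
After op 5 (checkout): HEAD=topic@B [main=D topic=B]
After op 6 (checkout): HEAD=main@D [main=D topic=B]
After op 7 (merge): HEAD=main@E [main=E topic=B]
After op 8 (commit): HEAD=main@F [main=F topic=B]
After op 9 (merge): HEAD=main@G [main=G topic=B]
ancestors(topic=B): ['A', 'B']
ancestors(main=G): ['A', 'B', 'C', 'D', 'E', 'F', 'G']
common: ['A', 'B']

Answer: B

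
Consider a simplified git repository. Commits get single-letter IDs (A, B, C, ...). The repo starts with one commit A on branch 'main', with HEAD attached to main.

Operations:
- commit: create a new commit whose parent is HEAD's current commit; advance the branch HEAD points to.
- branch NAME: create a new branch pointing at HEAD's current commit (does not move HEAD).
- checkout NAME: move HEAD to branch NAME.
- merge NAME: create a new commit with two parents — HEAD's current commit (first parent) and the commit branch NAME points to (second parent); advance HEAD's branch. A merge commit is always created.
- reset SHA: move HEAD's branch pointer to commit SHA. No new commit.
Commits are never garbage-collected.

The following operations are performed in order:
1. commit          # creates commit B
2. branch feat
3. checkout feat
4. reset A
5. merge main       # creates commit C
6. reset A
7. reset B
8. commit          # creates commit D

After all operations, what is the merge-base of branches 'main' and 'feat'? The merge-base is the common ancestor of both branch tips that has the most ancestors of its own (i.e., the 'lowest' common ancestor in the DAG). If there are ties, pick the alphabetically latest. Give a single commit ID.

Answer: B

Derivation:
After op 1 (commit): HEAD=main@B [main=B]
After op 2 (branch): HEAD=main@B [feat=B main=B]
After op 3 (checkout): HEAD=feat@B [feat=B main=B]
After op 4 (reset): HEAD=feat@A [feat=A main=B]
After op 5 (merge): HEAD=feat@C [feat=C main=B]
After op 6 (reset): HEAD=feat@A [feat=A main=B]
After op 7 (reset): HEAD=feat@B [feat=B main=B]
After op 8 (commit): HEAD=feat@D [feat=D main=B]
ancestors(main=B): ['A', 'B']
ancestors(feat=D): ['A', 'B', 'D']
common: ['A', 'B']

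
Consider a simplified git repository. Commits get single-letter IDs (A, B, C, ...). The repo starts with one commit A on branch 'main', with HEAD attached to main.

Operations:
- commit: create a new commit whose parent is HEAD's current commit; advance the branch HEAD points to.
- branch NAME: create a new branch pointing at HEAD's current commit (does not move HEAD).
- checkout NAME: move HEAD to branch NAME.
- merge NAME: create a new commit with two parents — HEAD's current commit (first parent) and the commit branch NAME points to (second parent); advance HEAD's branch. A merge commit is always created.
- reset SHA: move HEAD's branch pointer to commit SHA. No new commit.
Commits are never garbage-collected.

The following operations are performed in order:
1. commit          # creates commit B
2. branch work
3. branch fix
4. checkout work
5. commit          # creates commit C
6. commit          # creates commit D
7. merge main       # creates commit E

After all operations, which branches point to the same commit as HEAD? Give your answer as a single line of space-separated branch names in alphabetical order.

After op 1 (commit): HEAD=main@B [main=B]
After op 2 (branch): HEAD=main@B [main=B work=B]
After op 3 (branch): HEAD=main@B [fix=B main=B work=B]
After op 4 (checkout): HEAD=work@B [fix=B main=B work=B]
After op 5 (commit): HEAD=work@C [fix=B main=B work=C]
After op 6 (commit): HEAD=work@D [fix=B main=B work=D]
After op 7 (merge): HEAD=work@E [fix=B main=B work=E]

Answer: work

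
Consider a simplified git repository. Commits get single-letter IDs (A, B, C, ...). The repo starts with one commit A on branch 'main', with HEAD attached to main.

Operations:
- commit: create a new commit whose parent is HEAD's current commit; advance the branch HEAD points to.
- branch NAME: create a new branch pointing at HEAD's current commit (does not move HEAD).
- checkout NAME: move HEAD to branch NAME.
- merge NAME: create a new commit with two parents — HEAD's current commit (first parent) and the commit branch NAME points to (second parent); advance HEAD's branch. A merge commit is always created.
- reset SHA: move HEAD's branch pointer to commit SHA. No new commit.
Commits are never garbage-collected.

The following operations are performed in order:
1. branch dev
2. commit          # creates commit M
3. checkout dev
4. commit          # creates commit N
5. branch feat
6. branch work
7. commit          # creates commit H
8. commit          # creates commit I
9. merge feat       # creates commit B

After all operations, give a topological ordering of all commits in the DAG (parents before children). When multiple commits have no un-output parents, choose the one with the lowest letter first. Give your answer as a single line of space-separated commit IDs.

After op 1 (branch): HEAD=main@A [dev=A main=A]
After op 2 (commit): HEAD=main@M [dev=A main=M]
After op 3 (checkout): HEAD=dev@A [dev=A main=M]
After op 4 (commit): HEAD=dev@N [dev=N main=M]
After op 5 (branch): HEAD=dev@N [dev=N feat=N main=M]
After op 6 (branch): HEAD=dev@N [dev=N feat=N main=M work=N]
After op 7 (commit): HEAD=dev@H [dev=H feat=N main=M work=N]
After op 8 (commit): HEAD=dev@I [dev=I feat=N main=M work=N]
After op 9 (merge): HEAD=dev@B [dev=B feat=N main=M work=N]
commit A: parents=[]
commit B: parents=['I', 'N']
commit H: parents=['N']
commit I: parents=['H']
commit M: parents=['A']
commit N: parents=['A']

Answer: A M N H I B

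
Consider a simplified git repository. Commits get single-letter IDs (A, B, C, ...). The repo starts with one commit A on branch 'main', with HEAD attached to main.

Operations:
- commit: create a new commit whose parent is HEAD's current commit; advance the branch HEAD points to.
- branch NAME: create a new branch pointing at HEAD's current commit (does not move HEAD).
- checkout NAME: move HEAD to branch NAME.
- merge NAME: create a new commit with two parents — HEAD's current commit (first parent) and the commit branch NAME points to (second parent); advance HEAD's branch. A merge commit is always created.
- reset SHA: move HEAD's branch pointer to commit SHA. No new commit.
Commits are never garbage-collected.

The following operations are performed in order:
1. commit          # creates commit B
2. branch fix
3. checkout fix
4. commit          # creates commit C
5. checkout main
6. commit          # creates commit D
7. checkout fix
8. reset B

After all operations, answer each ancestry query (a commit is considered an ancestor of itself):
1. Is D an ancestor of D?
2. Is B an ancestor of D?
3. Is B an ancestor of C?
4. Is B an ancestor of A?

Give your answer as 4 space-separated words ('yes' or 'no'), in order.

Answer: yes yes yes no

Derivation:
After op 1 (commit): HEAD=main@B [main=B]
After op 2 (branch): HEAD=main@B [fix=B main=B]
After op 3 (checkout): HEAD=fix@B [fix=B main=B]
After op 4 (commit): HEAD=fix@C [fix=C main=B]
After op 5 (checkout): HEAD=main@B [fix=C main=B]
After op 6 (commit): HEAD=main@D [fix=C main=D]
After op 7 (checkout): HEAD=fix@C [fix=C main=D]
After op 8 (reset): HEAD=fix@B [fix=B main=D]
ancestors(D) = {A,B,D}; D in? yes
ancestors(D) = {A,B,D}; B in? yes
ancestors(C) = {A,B,C}; B in? yes
ancestors(A) = {A}; B in? no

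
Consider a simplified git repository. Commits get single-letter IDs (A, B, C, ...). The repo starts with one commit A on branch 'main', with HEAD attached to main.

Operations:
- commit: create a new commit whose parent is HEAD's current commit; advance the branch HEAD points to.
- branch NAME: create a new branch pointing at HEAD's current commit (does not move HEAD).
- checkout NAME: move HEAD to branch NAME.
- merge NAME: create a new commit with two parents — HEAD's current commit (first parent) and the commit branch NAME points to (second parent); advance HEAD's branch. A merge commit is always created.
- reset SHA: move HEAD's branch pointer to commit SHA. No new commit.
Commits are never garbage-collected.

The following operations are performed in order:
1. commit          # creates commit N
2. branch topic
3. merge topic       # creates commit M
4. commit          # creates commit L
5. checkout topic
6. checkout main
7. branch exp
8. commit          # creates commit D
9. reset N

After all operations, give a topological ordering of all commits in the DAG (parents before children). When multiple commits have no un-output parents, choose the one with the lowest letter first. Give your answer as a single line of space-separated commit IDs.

Answer: A N M L D

Derivation:
After op 1 (commit): HEAD=main@N [main=N]
After op 2 (branch): HEAD=main@N [main=N topic=N]
After op 3 (merge): HEAD=main@M [main=M topic=N]
After op 4 (commit): HEAD=main@L [main=L topic=N]
After op 5 (checkout): HEAD=topic@N [main=L topic=N]
After op 6 (checkout): HEAD=main@L [main=L topic=N]
After op 7 (branch): HEAD=main@L [exp=L main=L topic=N]
After op 8 (commit): HEAD=main@D [exp=L main=D topic=N]
After op 9 (reset): HEAD=main@N [exp=L main=N topic=N]
commit A: parents=[]
commit D: parents=['L']
commit L: parents=['M']
commit M: parents=['N', 'N']
commit N: parents=['A']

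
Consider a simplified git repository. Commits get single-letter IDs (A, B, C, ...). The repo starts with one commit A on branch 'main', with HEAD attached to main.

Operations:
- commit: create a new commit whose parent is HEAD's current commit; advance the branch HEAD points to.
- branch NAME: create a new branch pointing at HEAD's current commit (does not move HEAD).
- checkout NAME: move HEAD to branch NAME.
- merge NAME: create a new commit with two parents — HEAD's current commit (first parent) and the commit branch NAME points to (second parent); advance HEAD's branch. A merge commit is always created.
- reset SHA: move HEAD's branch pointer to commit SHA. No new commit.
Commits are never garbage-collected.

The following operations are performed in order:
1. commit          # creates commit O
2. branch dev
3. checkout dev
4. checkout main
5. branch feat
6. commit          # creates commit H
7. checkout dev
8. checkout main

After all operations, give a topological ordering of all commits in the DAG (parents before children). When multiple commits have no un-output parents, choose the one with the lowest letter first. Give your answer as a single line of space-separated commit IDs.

Answer: A O H

Derivation:
After op 1 (commit): HEAD=main@O [main=O]
After op 2 (branch): HEAD=main@O [dev=O main=O]
After op 3 (checkout): HEAD=dev@O [dev=O main=O]
After op 4 (checkout): HEAD=main@O [dev=O main=O]
After op 5 (branch): HEAD=main@O [dev=O feat=O main=O]
After op 6 (commit): HEAD=main@H [dev=O feat=O main=H]
After op 7 (checkout): HEAD=dev@O [dev=O feat=O main=H]
After op 8 (checkout): HEAD=main@H [dev=O feat=O main=H]
commit A: parents=[]
commit H: parents=['O']
commit O: parents=['A']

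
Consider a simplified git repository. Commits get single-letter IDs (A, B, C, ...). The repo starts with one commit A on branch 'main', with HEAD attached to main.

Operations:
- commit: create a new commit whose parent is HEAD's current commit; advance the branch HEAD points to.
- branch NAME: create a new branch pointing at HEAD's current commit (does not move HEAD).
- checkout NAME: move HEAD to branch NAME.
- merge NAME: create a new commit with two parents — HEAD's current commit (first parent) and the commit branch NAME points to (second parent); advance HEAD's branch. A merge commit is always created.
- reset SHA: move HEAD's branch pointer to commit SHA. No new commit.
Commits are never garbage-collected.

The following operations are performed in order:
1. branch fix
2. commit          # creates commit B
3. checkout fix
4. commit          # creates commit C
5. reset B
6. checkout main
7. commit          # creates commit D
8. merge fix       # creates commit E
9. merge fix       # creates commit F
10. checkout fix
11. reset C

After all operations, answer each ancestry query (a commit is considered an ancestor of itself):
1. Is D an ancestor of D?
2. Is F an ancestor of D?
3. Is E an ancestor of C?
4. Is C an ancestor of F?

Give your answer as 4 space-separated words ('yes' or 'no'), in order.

Answer: yes no no no

Derivation:
After op 1 (branch): HEAD=main@A [fix=A main=A]
After op 2 (commit): HEAD=main@B [fix=A main=B]
After op 3 (checkout): HEAD=fix@A [fix=A main=B]
After op 4 (commit): HEAD=fix@C [fix=C main=B]
After op 5 (reset): HEAD=fix@B [fix=B main=B]
After op 6 (checkout): HEAD=main@B [fix=B main=B]
After op 7 (commit): HEAD=main@D [fix=B main=D]
After op 8 (merge): HEAD=main@E [fix=B main=E]
After op 9 (merge): HEAD=main@F [fix=B main=F]
After op 10 (checkout): HEAD=fix@B [fix=B main=F]
After op 11 (reset): HEAD=fix@C [fix=C main=F]
ancestors(D) = {A,B,D}; D in? yes
ancestors(D) = {A,B,D}; F in? no
ancestors(C) = {A,C}; E in? no
ancestors(F) = {A,B,D,E,F}; C in? no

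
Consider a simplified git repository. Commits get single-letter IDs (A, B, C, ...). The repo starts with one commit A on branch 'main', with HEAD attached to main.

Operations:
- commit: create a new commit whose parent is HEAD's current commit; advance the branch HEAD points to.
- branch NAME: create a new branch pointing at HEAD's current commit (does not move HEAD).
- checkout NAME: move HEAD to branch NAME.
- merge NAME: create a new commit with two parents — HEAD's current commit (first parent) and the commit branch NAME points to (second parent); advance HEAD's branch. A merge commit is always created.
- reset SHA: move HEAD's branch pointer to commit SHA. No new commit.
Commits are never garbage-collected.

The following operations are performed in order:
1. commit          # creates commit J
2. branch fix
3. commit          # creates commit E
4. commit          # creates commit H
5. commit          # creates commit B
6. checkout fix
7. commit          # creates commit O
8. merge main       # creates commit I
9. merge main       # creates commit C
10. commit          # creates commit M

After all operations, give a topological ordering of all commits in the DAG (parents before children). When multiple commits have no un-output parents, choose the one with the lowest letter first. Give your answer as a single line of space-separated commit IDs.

Answer: A J E H B O I C M

Derivation:
After op 1 (commit): HEAD=main@J [main=J]
After op 2 (branch): HEAD=main@J [fix=J main=J]
After op 3 (commit): HEAD=main@E [fix=J main=E]
After op 4 (commit): HEAD=main@H [fix=J main=H]
After op 5 (commit): HEAD=main@B [fix=J main=B]
After op 6 (checkout): HEAD=fix@J [fix=J main=B]
After op 7 (commit): HEAD=fix@O [fix=O main=B]
After op 8 (merge): HEAD=fix@I [fix=I main=B]
After op 9 (merge): HEAD=fix@C [fix=C main=B]
After op 10 (commit): HEAD=fix@M [fix=M main=B]
commit A: parents=[]
commit B: parents=['H']
commit C: parents=['I', 'B']
commit E: parents=['J']
commit H: parents=['E']
commit I: parents=['O', 'B']
commit J: parents=['A']
commit M: parents=['C']
commit O: parents=['J']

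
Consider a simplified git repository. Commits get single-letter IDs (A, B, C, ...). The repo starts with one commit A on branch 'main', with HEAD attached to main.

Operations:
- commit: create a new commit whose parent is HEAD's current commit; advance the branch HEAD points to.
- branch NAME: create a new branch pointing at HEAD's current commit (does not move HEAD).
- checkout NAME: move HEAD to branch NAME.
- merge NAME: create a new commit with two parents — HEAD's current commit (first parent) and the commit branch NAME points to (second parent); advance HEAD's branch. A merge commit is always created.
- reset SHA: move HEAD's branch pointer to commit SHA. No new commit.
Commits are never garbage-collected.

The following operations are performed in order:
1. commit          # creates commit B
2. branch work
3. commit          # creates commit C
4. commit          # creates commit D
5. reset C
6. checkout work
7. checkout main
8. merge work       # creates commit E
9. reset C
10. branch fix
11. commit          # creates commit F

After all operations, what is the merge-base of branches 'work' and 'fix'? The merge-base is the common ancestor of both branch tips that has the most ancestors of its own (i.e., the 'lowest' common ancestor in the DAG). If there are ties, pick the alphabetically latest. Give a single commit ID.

Answer: B

Derivation:
After op 1 (commit): HEAD=main@B [main=B]
After op 2 (branch): HEAD=main@B [main=B work=B]
After op 3 (commit): HEAD=main@C [main=C work=B]
After op 4 (commit): HEAD=main@D [main=D work=B]
After op 5 (reset): HEAD=main@C [main=C work=B]
After op 6 (checkout): HEAD=work@B [main=C work=B]
After op 7 (checkout): HEAD=main@C [main=C work=B]
After op 8 (merge): HEAD=main@E [main=E work=B]
After op 9 (reset): HEAD=main@C [main=C work=B]
After op 10 (branch): HEAD=main@C [fix=C main=C work=B]
After op 11 (commit): HEAD=main@F [fix=C main=F work=B]
ancestors(work=B): ['A', 'B']
ancestors(fix=C): ['A', 'B', 'C']
common: ['A', 'B']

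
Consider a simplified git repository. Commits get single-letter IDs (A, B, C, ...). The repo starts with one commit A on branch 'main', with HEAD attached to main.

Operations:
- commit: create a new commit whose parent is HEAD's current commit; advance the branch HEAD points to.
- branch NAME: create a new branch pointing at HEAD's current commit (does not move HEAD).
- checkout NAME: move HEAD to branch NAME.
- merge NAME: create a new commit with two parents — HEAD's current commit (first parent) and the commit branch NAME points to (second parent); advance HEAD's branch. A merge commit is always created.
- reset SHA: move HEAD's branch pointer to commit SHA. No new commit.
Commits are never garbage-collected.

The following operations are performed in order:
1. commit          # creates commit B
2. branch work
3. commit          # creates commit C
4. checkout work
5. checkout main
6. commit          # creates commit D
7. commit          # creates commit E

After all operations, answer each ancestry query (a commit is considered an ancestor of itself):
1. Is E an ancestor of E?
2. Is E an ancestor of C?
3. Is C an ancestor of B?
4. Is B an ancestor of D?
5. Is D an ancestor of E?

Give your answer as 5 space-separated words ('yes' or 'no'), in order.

After op 1 (commit): HEAD=main@B [main=B]
After op 2 (branch): HEAD=main@B [main=B work=B]
After op 3 (commit): HEAD=main@C [main=C work=B]
After op 4 (checkout): HEAD=work@B [main=C work=B]
After op 5 (checkout): HEAD=main@C [main=C work=B]
After op 6 (commit): HEAD=main@D [main=D work=B]
After op 7 (commit): HEAD=main@E [main=E work=B]
ancestors(E) = {A,B,C,D,E}; E in? yes
ancestors(C) = {A,B,C}; E in? no
ancestors(B) = {A,B}; C in? no
ancestors(D) = {A,B,C,D}; B in? yes
ancestors(E) = {A,B,C,D,E}; D in? yes

Answer: yes no no yes yes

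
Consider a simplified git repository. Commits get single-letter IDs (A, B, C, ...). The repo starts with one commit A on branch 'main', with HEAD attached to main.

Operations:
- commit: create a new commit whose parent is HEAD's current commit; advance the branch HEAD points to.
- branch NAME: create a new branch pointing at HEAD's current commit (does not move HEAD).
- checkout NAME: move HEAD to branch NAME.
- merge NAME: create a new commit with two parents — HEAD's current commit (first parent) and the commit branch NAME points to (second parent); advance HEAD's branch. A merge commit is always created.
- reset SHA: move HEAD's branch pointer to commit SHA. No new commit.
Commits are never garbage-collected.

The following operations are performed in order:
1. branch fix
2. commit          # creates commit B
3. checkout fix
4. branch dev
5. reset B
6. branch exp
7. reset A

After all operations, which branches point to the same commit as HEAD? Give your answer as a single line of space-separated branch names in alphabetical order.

Answer: dev fix

Derivation:
After op 1 (branch): HEAD=main@A [fix=A main=A]
After op 2 (commit): HEAD=main@B [fix=A main=B]
After op 3 (checkout): HEAD=fix@A [fix=A main=B]
After op 4 (branch): HEAD=fix@A [dev=A fix=A main=B]
After op 5 (reset): HEAD=fix@B [dev=A fix=B main=B]
After op 6 (branch): HEAD=fix@B [dev=A exp=B fix=B main=B]
After op 7 (reset): HEAD=fix@A [dev=A exp=B fix=A main=B]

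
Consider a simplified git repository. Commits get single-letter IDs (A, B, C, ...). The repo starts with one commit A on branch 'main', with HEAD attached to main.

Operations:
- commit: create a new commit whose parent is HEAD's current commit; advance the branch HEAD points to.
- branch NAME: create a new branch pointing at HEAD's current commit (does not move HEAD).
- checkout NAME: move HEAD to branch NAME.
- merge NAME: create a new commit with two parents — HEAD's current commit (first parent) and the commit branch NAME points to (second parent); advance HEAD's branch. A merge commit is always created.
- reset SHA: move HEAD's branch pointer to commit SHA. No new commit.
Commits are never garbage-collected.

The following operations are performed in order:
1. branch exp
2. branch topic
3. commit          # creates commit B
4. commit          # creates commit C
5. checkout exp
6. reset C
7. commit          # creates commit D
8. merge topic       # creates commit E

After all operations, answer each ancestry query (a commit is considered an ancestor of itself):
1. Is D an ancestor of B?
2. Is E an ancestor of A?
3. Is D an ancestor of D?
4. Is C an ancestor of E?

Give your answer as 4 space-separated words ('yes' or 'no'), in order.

Answer: no no yes yes

Derivation:
After op 1 (branch): HEAD=main@A [exp=A main=A]
After op 2 (branch): HEAD=main@A [exp=A main=A topic=A]
After op 3 (commit): HEAD=main@B [exp=A main=B topic=A]
After op 4 (commit): HEAD=main@C [exp=A main=C topic=A]
After op 5 (checkout): HEAD=exp@A [exp=A main=C topic=A]
After op 6 (reset): HEAD=exp@C [exp=C main=C topic=A]
After op 7 (commit): HEAD=exp@D [exp=D main=C topic=A]
After op 8 (merge): HEAD=exp@E [exp=E main=C topic=A]
ancestors(B) = {A,B}; D in? no
ancestors(A) = {A}; E in? no
ancestors(D) = {A,B,C,D}; D in? yes
ancestors(E) = {A,B,C,D,E}; C in? yes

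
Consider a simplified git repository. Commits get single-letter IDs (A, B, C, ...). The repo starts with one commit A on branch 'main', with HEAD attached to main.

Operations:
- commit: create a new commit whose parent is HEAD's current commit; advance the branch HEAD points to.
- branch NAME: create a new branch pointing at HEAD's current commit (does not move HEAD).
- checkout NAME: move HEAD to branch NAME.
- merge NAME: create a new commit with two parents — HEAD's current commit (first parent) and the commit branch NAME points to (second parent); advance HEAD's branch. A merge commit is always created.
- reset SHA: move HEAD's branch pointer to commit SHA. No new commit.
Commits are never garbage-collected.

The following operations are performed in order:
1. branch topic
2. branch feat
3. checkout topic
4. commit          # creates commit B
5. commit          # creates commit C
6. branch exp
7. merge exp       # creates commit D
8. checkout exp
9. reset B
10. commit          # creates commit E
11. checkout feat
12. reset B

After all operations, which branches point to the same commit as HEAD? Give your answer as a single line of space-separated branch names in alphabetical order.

After op 1 (branch): HEAD=main@A [main=A topic=A]
After op 2 (branch): HEAD=main@A [feat=A main=A topic=A]
After op 3 (checkout): HEAD=topic@A [feat=A main=A topic=A]
After op 4 (commit): HEAD=topic@B [feat=A main=A topic=B]
After op 5 (commit): HEAD=topic@C [feat=A main=A topic=C]
After op 6 (branch): HEAD=topic@C [exp=C feat=A main=A topic=C]
After op 7 (merge): HEAD=topic@D [exp=C feat=A main=A topic=D]
After op 8 (checkout): HEAD=exp@C [exp=C feat=A main=A topic=D]
After op 9 (reset): HEAD=exp@B [exp=B feat=A main=A topic=D]
After op 10 (commit): HEAD=exp@E [exp=E feat=A main=A topic=D]
After op 11 (checkout): HEAD=feat@A [exp=E feat=A main=A topic=D]
After op 12 (reset): HEAD=feat@B [exp=E feat=B main=A topic=D]

Answer: feat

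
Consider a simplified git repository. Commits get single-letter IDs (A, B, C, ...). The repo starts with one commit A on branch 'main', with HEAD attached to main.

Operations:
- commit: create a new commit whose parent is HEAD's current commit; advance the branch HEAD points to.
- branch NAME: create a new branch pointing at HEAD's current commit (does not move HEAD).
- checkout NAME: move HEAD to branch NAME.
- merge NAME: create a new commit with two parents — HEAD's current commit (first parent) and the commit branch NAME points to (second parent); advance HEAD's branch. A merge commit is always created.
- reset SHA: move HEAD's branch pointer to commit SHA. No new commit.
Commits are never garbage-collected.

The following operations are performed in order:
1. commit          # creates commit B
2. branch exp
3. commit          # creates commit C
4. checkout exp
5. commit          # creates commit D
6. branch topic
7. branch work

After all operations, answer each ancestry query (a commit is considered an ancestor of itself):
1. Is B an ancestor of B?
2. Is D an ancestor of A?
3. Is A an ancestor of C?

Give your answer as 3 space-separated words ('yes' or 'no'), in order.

Answer: yes no yes

Derivation:
After op 1 (commit): HEAD=main@B [main=B]
After op 2 (branch): HEAD=main@B [exp=B main=B]
After op 3 (commit): HEAD=main@C [exp=B main=C]
After op 4 (checkout): HEAD=exp@B [exp=B main=C]
After op 5 (commit): HEAD=exp@D [exp=D main=C]
After op 6 (branch): HEAD=exp@D [exp=D main=C topic=D]
After op 7 (branch): HEAD=exp@D [exp=D main=C topic=D work=D]
ancestors(B) = {A,B}; B in? yes
ancestors(A) = {A}; D in? no
ancestors(C) = {A,B,C}; A in? yes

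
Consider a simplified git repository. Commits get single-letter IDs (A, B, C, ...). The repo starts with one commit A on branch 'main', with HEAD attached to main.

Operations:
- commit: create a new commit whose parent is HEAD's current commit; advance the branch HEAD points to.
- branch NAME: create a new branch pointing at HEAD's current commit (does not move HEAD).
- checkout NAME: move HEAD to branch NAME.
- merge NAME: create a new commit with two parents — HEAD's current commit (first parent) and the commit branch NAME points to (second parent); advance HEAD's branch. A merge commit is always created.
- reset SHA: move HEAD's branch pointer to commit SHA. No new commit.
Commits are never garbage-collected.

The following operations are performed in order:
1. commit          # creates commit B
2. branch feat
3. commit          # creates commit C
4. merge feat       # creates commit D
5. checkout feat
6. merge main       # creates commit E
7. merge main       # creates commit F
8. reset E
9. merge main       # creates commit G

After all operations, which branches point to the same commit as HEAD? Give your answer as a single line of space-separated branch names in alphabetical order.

After op 1 (commit): HEAD=main@B [main=B]
After op 2 (branch): HEAD=main@B [feat=B main=B]
After op 3 (commit): HEAD=main@C [feat=B main=C]
After op 4 (merge): HEAD=main@D [feat=B main=D]
After op 5 (checkout): HEAD=feat@B [feat=B main=D]
After op 6 (merge): HEAD=feat@E [feat=E main=D]
After op 7 (merge): HEAD=feat@F [feat=F main=D]
After op 8 (reset): HEAD=feat@E [feat=E main=D]
After op 9 (merge): HEAD=feat@G [feat=G main=D]

Answer: feat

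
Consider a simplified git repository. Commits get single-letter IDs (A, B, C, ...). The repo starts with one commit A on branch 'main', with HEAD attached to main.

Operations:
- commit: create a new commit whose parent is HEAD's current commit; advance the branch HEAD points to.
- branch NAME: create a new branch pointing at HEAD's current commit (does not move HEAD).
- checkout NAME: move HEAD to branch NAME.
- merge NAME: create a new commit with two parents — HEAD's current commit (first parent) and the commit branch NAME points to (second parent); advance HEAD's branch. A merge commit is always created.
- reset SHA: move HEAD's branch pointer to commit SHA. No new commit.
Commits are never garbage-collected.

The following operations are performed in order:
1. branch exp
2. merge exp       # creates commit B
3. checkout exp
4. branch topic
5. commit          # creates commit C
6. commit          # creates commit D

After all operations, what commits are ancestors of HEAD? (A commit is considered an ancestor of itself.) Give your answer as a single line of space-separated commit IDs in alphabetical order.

Answer: A C D

Derivation:
After op 1 (branch): HEAD=main@A [exp=A main=A]
After op 2 (merge): HEAD=main@B [exp=A main=B]
After op 3 (checkout): HEAD=exp@A [exp=A main=B]
After op 4 (branch): HEAD=exp@A [exp=A main=B topic=A]
After op 5 (commit): HEAD=exp@C [exp=C main=B topic=A]
After op 6 (commit): HEAD=exp@D [exp=D main=B topic=A]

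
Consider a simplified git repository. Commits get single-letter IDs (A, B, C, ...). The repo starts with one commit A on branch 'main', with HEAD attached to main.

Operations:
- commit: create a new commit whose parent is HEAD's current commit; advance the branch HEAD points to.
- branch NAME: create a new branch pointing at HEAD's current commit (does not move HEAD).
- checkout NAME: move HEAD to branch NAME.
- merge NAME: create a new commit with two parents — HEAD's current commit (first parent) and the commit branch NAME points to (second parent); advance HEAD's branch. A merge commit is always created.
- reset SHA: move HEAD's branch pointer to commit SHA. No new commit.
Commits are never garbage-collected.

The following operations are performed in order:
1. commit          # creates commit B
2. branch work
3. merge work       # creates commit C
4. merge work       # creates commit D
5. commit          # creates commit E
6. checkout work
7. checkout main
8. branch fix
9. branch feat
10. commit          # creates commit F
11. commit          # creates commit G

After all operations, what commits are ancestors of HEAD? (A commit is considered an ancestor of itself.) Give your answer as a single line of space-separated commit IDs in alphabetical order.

Answer: A B C D E F G

Derivation:
After op 1 (commit): HEAD=main@B [main=B]
After op 2 (branch): HEAD=main@B [main=B work=B]
After op 3 (merge): HEAD=main@C [main=C work=B]
After op 4 (merge): HEAD=main@D [main=D work=B]
After op 5 (commit): HEAD=main@E [main=E work=B]
After op 6 (checkout): HEAD=work@B [main=E work=B]
After op 7 (checkout): HEAD=main@E [main=E work=B]
After op 8 (branch): HEAD=main@E [fix=E main=E work=B]
After op 9 (branch): HEAD=main@E [feat=E fix=E main=E work=B]
After op 10 (commit): HEAD=main@F [feat=E fix=E main=F work=B]
After op 11 (commit): HEAD=main@G [feat=E fix=E main=G work=B]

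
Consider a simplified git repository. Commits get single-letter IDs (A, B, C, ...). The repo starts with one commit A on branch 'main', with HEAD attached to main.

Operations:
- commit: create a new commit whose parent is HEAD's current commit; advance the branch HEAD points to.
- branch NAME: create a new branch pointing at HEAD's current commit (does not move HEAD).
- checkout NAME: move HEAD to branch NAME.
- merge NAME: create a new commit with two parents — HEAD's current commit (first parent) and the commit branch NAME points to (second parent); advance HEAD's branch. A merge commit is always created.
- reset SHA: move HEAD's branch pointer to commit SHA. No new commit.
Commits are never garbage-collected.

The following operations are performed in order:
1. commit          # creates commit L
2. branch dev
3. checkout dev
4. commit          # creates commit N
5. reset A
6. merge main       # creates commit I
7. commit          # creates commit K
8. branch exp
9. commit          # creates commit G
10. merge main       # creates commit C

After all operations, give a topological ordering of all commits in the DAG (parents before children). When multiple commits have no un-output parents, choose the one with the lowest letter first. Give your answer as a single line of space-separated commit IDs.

Answer: A L I K G C N

Derivation:
After op 1 (commit): HEAD=main@L [main=L]
After op 2 (branch): HEAD=main@L [dev=L main=L]
After op 3 (checkout): HEAD=dev@L [dev=L main=L]
After op 4 (commit): HEAD=dev@N [dev=N main=L]
After op 5 (reset): HEAD=dev@A [dev=A main=L]
After op 6 (merge): HEAD=dev@I [dev=I main=L]
After op 7 (commit): HEAD=dev@K [dev=K main=L]
After op 8 (branch): HEAD=dev@K [dev=K exp=K main=L]
After op 9 (commit): HEAD=dev@G [dev=G exp=K main=L]
After op 10 (merge): HEAD=dev@C [dev=C exp=K main=L]
commit A: parents=[]
commit C: parents=['G', 'L']
commit G: parents=['K']
commit I: parents=['A', 'L']
commit K: parents=['I']
commit L: parents=['A']
commit N: parents=['L']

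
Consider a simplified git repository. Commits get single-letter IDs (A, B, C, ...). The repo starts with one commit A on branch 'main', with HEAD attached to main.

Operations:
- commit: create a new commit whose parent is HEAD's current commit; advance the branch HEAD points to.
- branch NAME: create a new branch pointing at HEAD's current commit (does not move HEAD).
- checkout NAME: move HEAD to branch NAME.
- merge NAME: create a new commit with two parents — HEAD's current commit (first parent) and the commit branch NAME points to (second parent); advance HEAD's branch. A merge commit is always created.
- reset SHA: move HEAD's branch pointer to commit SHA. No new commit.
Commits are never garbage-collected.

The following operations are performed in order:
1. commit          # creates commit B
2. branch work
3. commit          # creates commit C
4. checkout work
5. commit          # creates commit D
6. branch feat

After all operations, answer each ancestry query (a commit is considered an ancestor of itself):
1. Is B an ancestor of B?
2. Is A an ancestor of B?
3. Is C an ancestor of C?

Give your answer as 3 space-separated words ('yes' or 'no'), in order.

After op 1 (commit): HEAD=main@B [main=B]
After op 2 (branch): HEAD=main@B [main=B work=B]
After op 3 (commit): HEAD=main@C [main=C work=B]
After op 4 (checkout): HEAD=work@B [main=C work=B]
After op 5 (commit): HEAD=work@D [main=C work=D]
After op 6 (branch): HEAD=work@D [feat=D main=C work=D]
ancestors(B) = {A,B}; B in? yes
ancestors(B) = {A,B}; A in? yes
ancestors(C) = {A,B,C}; C in? yes

Answer: yes yes yes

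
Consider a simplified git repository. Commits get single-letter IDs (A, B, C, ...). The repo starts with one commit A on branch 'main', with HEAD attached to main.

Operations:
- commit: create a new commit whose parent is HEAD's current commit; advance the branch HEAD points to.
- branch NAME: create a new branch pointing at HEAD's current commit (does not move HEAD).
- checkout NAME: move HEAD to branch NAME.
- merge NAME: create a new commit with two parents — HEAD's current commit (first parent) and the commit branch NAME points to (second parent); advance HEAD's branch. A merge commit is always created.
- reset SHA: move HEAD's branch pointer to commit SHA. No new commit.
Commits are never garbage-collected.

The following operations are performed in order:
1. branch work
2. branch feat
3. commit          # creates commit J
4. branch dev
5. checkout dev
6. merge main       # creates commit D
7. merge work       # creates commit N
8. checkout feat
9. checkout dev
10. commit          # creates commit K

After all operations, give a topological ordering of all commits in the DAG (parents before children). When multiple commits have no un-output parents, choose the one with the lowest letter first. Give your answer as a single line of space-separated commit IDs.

Answer: A J D N K

Derivation:
After op 1 (branch): HEAD=main@A [main=A work=A]
After op 2 (branch): HEAD=main@A [feat=A main=A work=A]
After op 3 (commit): HEAD=main@J [feat=A main=J work=A]
After op 4 (branch): HEAD=main@J [dev=J feat=A main=J work=A]
After op 5 (checkout): HEAD=dev@J [dev=J feat=A main=J work=A]
After op 6 (merge): HEAD=dev@D [dev=D feat=A main=J work=A]
After op 7 (merge): HEAD=dev@N [dev=N feat=A main=J work=A]
After op 8 (checkout): HEAD=feat@A [dev=N feat=A main=J work=A]
After op 9 (checkout): HEAD=dev@N [dev=N feat=A main=J work=A]
After op 10 (commit): HEAD=dev@K [dev=K feat=A main=J work=A]
commit A: parents=[]
commit D: parents=['J', 'J']
commit J: parents=['A']
commit K: parents=['N']
commit N: parents=['D', 'A']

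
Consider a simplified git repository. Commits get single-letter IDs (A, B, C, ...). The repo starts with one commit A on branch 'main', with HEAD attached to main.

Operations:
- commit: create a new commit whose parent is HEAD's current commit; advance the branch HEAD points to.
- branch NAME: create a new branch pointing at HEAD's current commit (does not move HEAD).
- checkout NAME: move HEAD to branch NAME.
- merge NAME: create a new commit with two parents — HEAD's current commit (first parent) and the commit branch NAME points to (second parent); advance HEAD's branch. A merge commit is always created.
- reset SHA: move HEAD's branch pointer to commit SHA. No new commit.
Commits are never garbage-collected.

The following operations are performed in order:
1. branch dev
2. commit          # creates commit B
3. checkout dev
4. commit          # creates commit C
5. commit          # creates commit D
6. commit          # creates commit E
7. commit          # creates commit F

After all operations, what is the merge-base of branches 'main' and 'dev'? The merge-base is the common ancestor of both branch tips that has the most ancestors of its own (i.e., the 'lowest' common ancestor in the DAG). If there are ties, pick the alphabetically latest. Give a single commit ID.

Answer: A

Derivation:
After op 1 (branch): HEAD=main@A [dev=A main=A]
After op 2 (commit): HEAD=main@B [dev=A main=B]
After op 3 (checkout): HEAD=dev@A [dev=A main=B]
After op 4 (commit): HEAD=dev@C [dev=C main=B]
After op 5 (commit): HEAD=dev@D [dev=D main=B]
After op 6 (commit): HEAD=dev@E [dev=E main=B]
After op 7 (commit): HEAD=dev@F [dev=F main=B]
ancestors(main=B): ['A', 'B']
ancestors(dev=F): ['A', 'C', 'D', 'E', 'F']
common: ['A']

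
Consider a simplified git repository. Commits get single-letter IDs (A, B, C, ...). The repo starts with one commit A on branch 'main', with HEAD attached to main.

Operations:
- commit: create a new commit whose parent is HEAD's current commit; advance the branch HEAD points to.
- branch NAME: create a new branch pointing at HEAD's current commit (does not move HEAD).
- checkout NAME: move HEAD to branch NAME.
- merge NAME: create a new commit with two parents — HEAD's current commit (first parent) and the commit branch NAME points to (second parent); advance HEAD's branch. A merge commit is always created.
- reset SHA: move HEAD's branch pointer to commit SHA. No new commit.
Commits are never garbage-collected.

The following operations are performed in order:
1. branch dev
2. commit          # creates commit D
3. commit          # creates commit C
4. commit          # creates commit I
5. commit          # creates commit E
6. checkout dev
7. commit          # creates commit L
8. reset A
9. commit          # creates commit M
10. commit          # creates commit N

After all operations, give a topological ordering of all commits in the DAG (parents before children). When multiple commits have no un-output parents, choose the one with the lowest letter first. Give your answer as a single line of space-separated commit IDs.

After op 1 (branch): HEAD=main@A [dev=A main=A]
After op 2 (commit): HEAD=main@D [dev=A main=D]
After op 3 (commit): HEAD=main@C [dev=A main=C]
After op 4 (commit): HEAD=main@I [dev=A main=I]
After op 5 (commit): HEAD=main@E [dev=A main=E]
After op 6 (checkout): HEAD=dev@A [dev=A main=E]
After op 7 (commit): HEAD=dev@L [dev=L main=E]
After op 8 (reset): HEAD=dev@A [dev=A main=E]
After op 9 (commit): HEAD=dev@M [dev=M main=E]
After op 10 (commit): HEAD=dev@N [dev=N main=E]
commit A: parents=[]
commit C: parents=['D']
commit D: parents=['A']
commit E: parents=['I']
commit I: parents=['C']
commit L: parents=['A']
commit M: parents=['A']
commit N: parents=['M']

Answer: A D C I E L M N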